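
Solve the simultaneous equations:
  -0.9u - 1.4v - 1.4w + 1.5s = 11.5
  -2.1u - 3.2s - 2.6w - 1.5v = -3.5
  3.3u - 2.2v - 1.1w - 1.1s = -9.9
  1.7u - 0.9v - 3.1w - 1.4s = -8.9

u = -3, v = -2, w = 0, s = 4

Row-reduce the augmented matrix:
R1 ← R1 / (-9/10).
R2 ← R2 + 21/10·R1.
R3 ← R3 − 33/10·R1.
R4 ← R4 − 17/10·R1.
R2 ← R2 / (53/30).
R1 ← R1 − 14/9·R2.
R3 ← R3 + 22/3·R2.
R4 ← R4 + 319/90·R2.
R3 ← R3 / (-1837/530).
R1 ← R1 − 154/159·R3.
R2 ← R2 − 20/53·R3.
R4 ← R4 + 7007/1590·R3.
R4 ← R4 / (44483/2505).
R1 ← R1 + 1157/501·R4.
R2 ← R2 + 1059/167·R4.
R3 ← R3 − 1128/167·R4.
Reading off the reduced rows gives u = -3, v = -2, w = 0, s = 4.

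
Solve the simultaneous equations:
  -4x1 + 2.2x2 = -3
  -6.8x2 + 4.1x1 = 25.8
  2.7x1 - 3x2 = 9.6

x1 = -2, x2 = -5

Row-reduce the augmented matrix:
R1 ← R1 / (-4).
R2 ← R2 − 41/10·R1.
R3 ← R3 − 27/10·R1.
R2 ← R2 / (-909/200).
R1 ← R1 + 11/20·R2.
R3 ← R3 + 303/200·R2.
R3 reduces to 0 = 0, so the extra equation is consistent.
Reading off the reduced rows gives x1 = -2, x2 = -5.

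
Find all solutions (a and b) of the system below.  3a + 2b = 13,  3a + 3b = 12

a = 5, b = -1

Row-reduce the augmented matrix:
R1 ← R1 / (3).
R2 ← R2 − 3·R1.
R1 ← R1 − 2/3·R2.
Reading off the reduced rows gives a = 5, b = -1.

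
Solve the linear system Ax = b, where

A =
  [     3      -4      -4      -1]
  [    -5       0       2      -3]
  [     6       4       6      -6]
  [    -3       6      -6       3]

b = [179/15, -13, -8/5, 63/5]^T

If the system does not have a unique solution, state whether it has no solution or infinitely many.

x_1 = 5/3, x_2 = 3/5, x_3 = -7/3, x_4 = 0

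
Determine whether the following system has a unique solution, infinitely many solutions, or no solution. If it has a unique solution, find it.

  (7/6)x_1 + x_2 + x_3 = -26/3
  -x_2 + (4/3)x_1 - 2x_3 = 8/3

infinitely many solutions

Row-reduce:
R1 ← R1 / (7/6).
R2 ← R2 − 4/3·R1.
R2 ← R2 / (-15/7).
R1 ← R1 − 6/7·R2.
Rank is 2 with 3 unknowns, leaving x_3 free.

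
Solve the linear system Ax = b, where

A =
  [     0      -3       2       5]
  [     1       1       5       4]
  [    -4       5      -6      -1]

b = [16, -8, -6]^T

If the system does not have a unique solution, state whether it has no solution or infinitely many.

infinitely many solutions

Row-reduce:
Swap R1 and R2.
R3 ← R3 + 4·R1.
R2 ← R2 / (-3).
R1 ← R1 − 1·R2.
R3 ← R3 − 9·R2.
R3 ← R3 / (20).
R1 ← R1 − 17/3·R3.
R2 ← R2 + 2/3·R3.
Rank is 3 with 4 unknowns, leaving x_4 free.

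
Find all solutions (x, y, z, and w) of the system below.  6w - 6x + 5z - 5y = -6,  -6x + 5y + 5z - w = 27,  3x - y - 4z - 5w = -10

Row-reduce:
R1 ← R1 / (-6).
R2 ← R2 + 6·R1.
R3 ← R3 − 3·R1.
R2 ← R2 / (10).
R1 ← R1 − 5/6·R2.
R3 ← R3 + 7/2·R2.
R3 ← R3 / (-3/2).
R1 ← R1 + 5/6·R3.
Rank is 3 with 4 unknowns, leaving w free.

infinitely many solutions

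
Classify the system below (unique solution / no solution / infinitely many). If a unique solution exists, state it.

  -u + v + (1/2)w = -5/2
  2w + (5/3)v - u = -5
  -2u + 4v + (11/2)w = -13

no solution

Row-reduce:
R1 ← R1 / (-1).
R2 ← R2 + 1·R1.
R3 ← R3 + 2·R1.
R2 ← R2 / (2/3).
R1 ← R1 + 1·R2.
R3 ← R3 − 2·R2.
Row 3 reduces to 0 = -1/2, a contradiction. The system is inconsistent.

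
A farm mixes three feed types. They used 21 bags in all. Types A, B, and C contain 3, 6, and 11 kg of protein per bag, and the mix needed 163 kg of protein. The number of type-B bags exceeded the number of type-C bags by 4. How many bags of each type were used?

type-A bags: 1, type-B bags: 12, type-C bags: 8

Let a = type-A bags, b = type-B bags, c = type-C bags.
  a + b + c = 21
  3a + 6b + 11c = 163
  -c + b = 4
Row-reduce the augmented matrix:
R2 ← R2 − 3·R1.
R2 ← R2 / (3).
R1 ← R1 − 1·R2.
R3 ← R3 − 1·R2.
R3 ← R3 / (-11/3).
R1 ← R1 + 5/3·R3.
R2 ← R2 − 8/3·R3.
Reading off the reduced rows gives a = 1, b = 12, c = 8.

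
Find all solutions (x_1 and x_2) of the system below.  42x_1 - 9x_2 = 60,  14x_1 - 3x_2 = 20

infinitely many solutions

Row-reduce:
R1 ← R1 / (42).
R2 ← R2 − 14·R1.
Rank is 1 with 2 unknowns, leaving x_2 free.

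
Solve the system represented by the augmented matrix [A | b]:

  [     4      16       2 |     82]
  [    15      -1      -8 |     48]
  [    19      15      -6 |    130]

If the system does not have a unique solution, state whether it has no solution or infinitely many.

infinitely many solutions

Row-reduce:
R1 ← R1 / (4).
R2 ← R2 − 15·R1.
R3 ← R3 − 19·R1.
R2 ← R2 / (-61).
R1 ← R1 − 4·R2.
R3 ← R3 + 61·R2.
Rank is 2 with 3 unknowns, leaving x_3 free.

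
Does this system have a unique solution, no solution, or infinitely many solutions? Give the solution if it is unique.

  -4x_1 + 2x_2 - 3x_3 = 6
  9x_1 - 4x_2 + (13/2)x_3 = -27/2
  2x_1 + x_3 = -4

no solution

Row-reduce:
R1 ← R1 / (-4).
R2 ← R2 − 9·R1.
R3 ← R3 − 2·R1.
R2 ← R2 / (1/2).
R1 ← R1 + 1/2·R2.
R3 ← R3 − 1·R2.
Row 3 reduces to 0 = -1, a contradiction. The system is inconsistent.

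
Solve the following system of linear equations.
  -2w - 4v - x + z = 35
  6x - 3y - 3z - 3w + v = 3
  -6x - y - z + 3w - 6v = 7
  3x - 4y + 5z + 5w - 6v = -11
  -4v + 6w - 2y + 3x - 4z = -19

x = 1, y = 5, z = 0, w = -6, v = -6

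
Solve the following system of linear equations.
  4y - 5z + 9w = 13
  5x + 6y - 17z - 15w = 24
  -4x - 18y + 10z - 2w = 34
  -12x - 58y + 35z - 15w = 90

Row-reduce:
Swap R1 and R2.
R1 ← R1 / (5).
R3 ← R3 + 4·R1.
R4 ← R4 + 12·R1.
R2 ← R2 / (4).
R1 ← R1 − 6/5·R2.
R3 ← R3 + 66/5·R2.
R4 ← R4 + 218/5·R2.
R3 ← R3 / (-201/10).
R1 ← R1 + 19/10·R3.
R2 ← R2 + 5/4·R3.
R4 ← R4 + 603/10·R3.
Row 4 reduces to 0 = 1, a contradiction. The system is inconsistent.

no solution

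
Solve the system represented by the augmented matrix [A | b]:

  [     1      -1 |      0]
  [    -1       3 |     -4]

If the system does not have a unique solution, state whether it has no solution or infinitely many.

Row-reduce the augmented matrix:
R2 ← R2 + 1·R1.
R2 ← R2 / (2).
R1 ← R1 + 1·R2.
Reading off the reduced rows gives x_1 = -2, x_2 = -2.

x_1 = -2, x_2 = -2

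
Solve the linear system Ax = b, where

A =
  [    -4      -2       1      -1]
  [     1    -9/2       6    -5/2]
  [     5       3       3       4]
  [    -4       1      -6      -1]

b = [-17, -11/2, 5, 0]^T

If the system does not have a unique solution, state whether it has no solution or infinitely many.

Row-reduce:
R1 ← R1 / (-4).
R2 ← R2 − 1·R1.
R3 ← R3 − 5·R1.
R4 ← R4 + 4·R1.
R2 ← R2 / (-5).
R1 ← R1 − 1/2·R2.
R3 ← R3 − 1/2·R2.
R4 ← R4 − 3·R2.
R3 ← R3 / (39/8).
R1 ← R1 − 3/8·R3.
R2 ← R2 + 5/4·R3.
R4 ← R4 + 13/4·R3.
Row 4 reduces to 0 = -1/3, a contradiction. The system is inconsistent.

no solution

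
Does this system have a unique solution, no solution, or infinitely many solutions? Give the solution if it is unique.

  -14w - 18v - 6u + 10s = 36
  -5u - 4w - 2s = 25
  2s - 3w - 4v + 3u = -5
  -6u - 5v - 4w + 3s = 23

infinitely many solutions

Row-reduce:
R1 ← R1 / (-6).
R2 ← R2 + 5·R1.
R3 ← R3 − 3·R1.
R4 ← R4 + 6·R1.
R2 ← R2 / (15).
R1 ← R1 − 3·R2.
R3 ← R3 + 13·R2.
R4 ← R4 − 13·R2.
R3 ← R3 / (-151/45).
R1 ← R1 − 4/5·R3.
R2 ← R2 − 23/45·R3.
R4 ← R4 − 151/45·R3.
Rank is 3 with 4 unknowns, leaving s free.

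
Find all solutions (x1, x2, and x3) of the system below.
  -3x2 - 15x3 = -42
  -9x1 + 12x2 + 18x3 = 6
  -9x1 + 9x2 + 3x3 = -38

Row-reduce:
Swap R1 and R2.
R1 ← R1 / (-9).
R3 ← R3 + 9·R1.
R2 ← R2 / (-3).
R1 ← R1 + 4/3·R2.
R3 ← R3 + 3·R2.
Row 3 reduces to 0 = -2, a contradiction. The system is inconsistent.

no solution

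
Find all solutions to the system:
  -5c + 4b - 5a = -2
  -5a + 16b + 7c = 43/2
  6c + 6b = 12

Row-reduce:
R1 ← R1 / (-5).
R2 ← R2 + 5·R1.
R2 ← R2 / (12).
R1 ← R1 + 4/5·R2.
R3 ← R3 − 6·R2.
Row 3 reduces to 0 = 1/4, a contradiction. The system is inconsistent.

no solution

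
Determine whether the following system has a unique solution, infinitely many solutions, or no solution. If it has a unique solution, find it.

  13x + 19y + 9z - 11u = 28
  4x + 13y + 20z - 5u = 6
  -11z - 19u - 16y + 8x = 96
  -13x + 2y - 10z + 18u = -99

x = 5, y = -3, z = 1, u = -1

Row-reduce the augmented matrix:
R1 ← R1 / (13).
R2 ← R2 − 4·R1.
R3 ← R3 − 8·R1.
R4 ← R4 + 13·R1.
R2 ← R2 / (93/13).
R1 ← R1 − 19/13·R2.
R3 ← R3 + 360/13·R2.
R4 ← R4 − 21·R2.
R3 ← R3 / (1555/31).
R1 ← R1 + 263/93·R3.
R2 ← R2 − 224/93·R3.
R4 ← R4 + 1599/31·R3.
R4 ← R4 / (-11297/1555).
R1 ← R1 + 2423/1555·R4.
R2 ← R2 − 1029/1555·R4.
R3 ← R3 + 573/1555·R4.
Reading off the reduced rows gives x = 5, y = -3, z = 1, u = -1.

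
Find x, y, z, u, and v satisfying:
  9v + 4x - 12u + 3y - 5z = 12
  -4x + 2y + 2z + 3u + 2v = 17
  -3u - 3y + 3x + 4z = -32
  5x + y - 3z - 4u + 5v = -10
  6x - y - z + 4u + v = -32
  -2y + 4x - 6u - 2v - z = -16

x = -4, y = 5, z = -2, u = -1, v = -1

Row-reduce the augmented matrix:
R1 ← R1 / (4).
R2 ← R2 + 4·R1.
R3 ← R3 − 3·R1.
R4 ← R4 − 5·R1.
R5 ← R5 − 6·R1.
R6 ← R6 − 4·R1.
R2 ← R2 / (5).
R1 ← R1 − 3/4·R2.
R3 ← R3 + 21/4·R2.
R4 ← R4 + 11/4·R2.
R5 ← R5 + 11/2·R2.
R6 ← R6 + 5·R2.
R3 ← R3 / (23/5).
R1 ← R1 + 4/5·R3.
R2 ← R2 + 3/5·R3.
R4 ← R4 − 8/5·R3.
R5 ← R5 − 16/5·R3.
R6 ← R6 − 1·R3.
R4 ← R4 / (29/4).
R1 ← R1 + 9/4·R4.
R2 ← R2 + 9/4·R4.
R3 ← R3 + 3/4·R4.
R5 ← R5 − 29/2·R4.
R6 ← R6 + 9/4·R4.
Swap R5 and R6.
R5 ← R5 / (-1083/667).
R1 ← R1 − 570/667·R5.
R2 ← R2 − 1498/667·R5.
R3 ← R3 − 567/667·R5.
R4 ← R4 + 172/667·R5.
R6 reduces to 0 = 0, so the extra equation is consistent.
Reading off the reduced rows gives x = -4, y = 5, z = -2, u = -1, v = -1.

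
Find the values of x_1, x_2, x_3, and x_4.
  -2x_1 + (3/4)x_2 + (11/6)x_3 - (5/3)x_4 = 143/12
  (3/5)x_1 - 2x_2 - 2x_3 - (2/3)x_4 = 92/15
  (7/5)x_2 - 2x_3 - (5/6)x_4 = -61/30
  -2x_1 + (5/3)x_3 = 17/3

x_1 = -2, x_2 = -3, x_3 = 1, x_4 = -5

Row-reduce the augmented matrix:
R1 ← R1 / (-2).
R2 ← R2 − 3/5·R1.
R4 ← R4 + 2·R1.
R2 ← R2 / (-71/40).
R1 ← R1 + 3/8·R2.
R3 ← R3 − 7/5·R2.
R4 ← R4 + 3/4·R2.
R3 ← R3 / (-1116/355).
R1 ← R1 + 130/213·R3.
R2 ← R2 − 58/71·R3.
R4 ← R4 − 95/213·R3.
R4 ← R4 / (4265/2232).
R1 ← R1 − 1585/1116·R4.
R2 ← R2 − 25/124·R4.
R3 ← R3 − 415/744·R4.
Reading off the reduced rows gives x_1 = -2, x_2 = -3, x_3 = 1, x_4 = -5.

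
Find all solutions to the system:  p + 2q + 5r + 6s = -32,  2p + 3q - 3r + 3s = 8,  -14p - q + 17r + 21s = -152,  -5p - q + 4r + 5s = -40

infinitely many solutions

Row-reduce:
R2 ← R2 − 2·R1.
R3 ← R3 + 14·R1.
R4 ← R4 + 5·R1.
R2 ← R2 / (-1).
R1 ← R1 − 2·R2.
R3 ← R3 − 27·R2.
R4 ← R4 − 9·R2.
R3 ← R3 / (-264).
R1 ← R1 + 21·R3.
R2 ← R2 − 13·R3.
R4 ← R4 + 88·R3.
Rank is 3 with 4 unknowns, leaving s free.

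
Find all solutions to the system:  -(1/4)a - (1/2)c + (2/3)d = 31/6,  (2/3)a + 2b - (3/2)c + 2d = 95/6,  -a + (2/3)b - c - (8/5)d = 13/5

infinitely many solutions

Row-reduce:
R1 ← R1 / (-1/4).
R2 ← R2 − 2/3·R1.
R3 ← R3 + 1·R1.
R2 ← R2 / (2).
R3 ← R3 − 2/3·R2.
R3 ← R3 / (35/18).
R1 ← R1 − 2·R3.
R2 ← R2 + 17/12·R3.
Rank is 3 with 4 unknowns, leaving d free.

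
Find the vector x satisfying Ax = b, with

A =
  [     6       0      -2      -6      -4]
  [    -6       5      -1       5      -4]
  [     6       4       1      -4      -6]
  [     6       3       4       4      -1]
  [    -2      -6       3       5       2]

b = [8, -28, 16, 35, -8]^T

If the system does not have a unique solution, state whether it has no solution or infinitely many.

Row-reduce the augmented matrix:
R1 ← R1 / (6).
R2 ← R2 + 6·R1.
R3 ← R3 − 6·R1.
R4 ← R4 − 6·R1.
R5 ← R5 + 2·R1.
R2 ← R2 / (5).
R3 ← R3 − 4·R2.
R4 ← R4 − 3·R2.
R5 ← R5 + 6·R2.
R3 ← R3 / (27/5).
R1 ← R1 + 1/3·R3.
R2 ← R2 + 3/5·R3.
R4 ← R4 − 39/5·R3.
R5 ← R5 + 19/15·R3.
R4 ← R4 / (59/9).
R1 ← R1 + 67/81·R4.
R2 ← R2 − 1/9·R4.
R3 ← R3 − 14/27·R4.
R5 ← R5 − 199/81·R4.
R5 ← R5 / (-4483/531).
R1 ← R1 + 113/531·R5.
R2 ← R2 + 67/59·R5.
R3 ← R3 − 124/177·R5.
R4 ← R4 − 13/59·R5.
Reading off the reduced rows gives x_1 = 4, x_2 = 2, x_3 = 2, x_4 = 0, x_5 = 3.

x_1 = 4, x_2 = 2, x_3 = 2, x_4 = 0, x_5 = 3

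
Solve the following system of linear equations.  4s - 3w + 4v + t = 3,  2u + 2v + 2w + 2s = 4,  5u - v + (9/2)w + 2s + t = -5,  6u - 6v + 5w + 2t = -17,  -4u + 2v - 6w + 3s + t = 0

Row-reduce:
Swap R1 and R2.
R1 ← R1 / (2).
R3 ← R3 − 5·R1.
R4 ← R4 − 6·R1.
R5 ← R5 + 4·R1.
R2 ← R2 / (4).
R1 ← R1 − 1·R2.
R3 ← R3 + 6·R2.
R4 ← R4 + 12·R2.
R5 ← R5 − 6·R2.
R3 ← R3 / (-5).
R1 ← R1 − 7/4·R3.
R2 ← R2 + 3/4·R3.
R4 ← R4 + 10·R3.
R5 ← R5 − 5/2·R3.
Swap R4 and R5.
R4 ← R4 / (5/2).
R1 ← R1 − 21/20·R4.
R2 ← R2 − 11/20·R4.
R3 ← R3 + 3/5·R4.
Row 5 reduces to 0 = 1, a contradiction. The system is inconsistent.

no solution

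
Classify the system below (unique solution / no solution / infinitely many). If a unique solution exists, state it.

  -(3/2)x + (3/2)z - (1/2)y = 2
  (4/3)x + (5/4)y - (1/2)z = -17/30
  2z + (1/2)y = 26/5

x = 11/5, y = -8/5, z = 3

Row-reduce the augmented matrix:
R1 ← R1 / (-3/2).
R2 ← R2 − 4/3·R1.
R2 ← R2 / (29/36).
R1 ← R1 − 1/3·R2.
R3 ← R3 − 1/2·R2.
R3 ← R3 / (43/29).
R1 ← R1 + 39/29·R3.
R2 ← R2 − 30/29·R3.
Reading off the reduced rows gives x = 11/5, y = -8/5, z = 3.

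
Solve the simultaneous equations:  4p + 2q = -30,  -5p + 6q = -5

Row-reduce the augmented matrix:
R1 ← R1 / (4).
R2 ← R2 + 5·R1.
R2 ← R2 / (17/2).
R1 ← R1 − 1/2·R2.
Reading off the reduced rows gives p = -5, q = -5.

p = -5, q = -5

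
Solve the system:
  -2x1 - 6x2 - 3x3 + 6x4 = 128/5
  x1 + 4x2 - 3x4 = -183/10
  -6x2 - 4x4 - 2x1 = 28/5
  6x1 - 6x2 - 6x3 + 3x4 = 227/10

x1 = 6/5, x2 = -3, x3 = 5/3, x4 = 5/2

Row-reduce the augmented matrix:
R1 ← R1 / (-2).
R2 ← R2 − 1·R1.
R3 ← R3 + 2·R1.
R4 ← R4 − 6·R1.
R1 ← R1 − 3·R2.
R4 ← R4 + 24·R2.
R3 ← R3 / (3).
R1 ← R1 − 6·R3.
R2 ← R2 + 3/2·R3.
R4 ← R4 + 51·R3.
R4 ← R4 / (-149).
R1 ← R1 − 17·R4.
R2 ← R2 + 5·R4.
R3 ← R3 + 10/3·R4.
Reading off the reduced rows gives x1 = 6/5, x2 = -3, x3 = 5/3, x4 = 5/2.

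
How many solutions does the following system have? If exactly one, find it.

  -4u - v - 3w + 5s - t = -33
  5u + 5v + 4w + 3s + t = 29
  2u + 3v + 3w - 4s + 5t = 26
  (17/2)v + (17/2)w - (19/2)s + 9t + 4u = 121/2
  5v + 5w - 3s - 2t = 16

no solution

Row-reduce:
R1 ← R1 / (-4).
R2 ← R2 − 5·R1.
R3 ← R3 − 2·R1.
R4 ← R4 − 4·R1.
R2 ← R2 / (15/4).
R1 ← R1 − 1/4·R2.
R3 ← R3 − 5/2·R2.
R4 ← R4 − 15/2·R2.
R5 ← R5 − 5·R2.
R3 ← R3 / (4/3).
R1 ← R1 − 11/15·R3.
R2 ← R2 − 1/15·R3.
R4 ← R4 − 5·R3.
R5 ← R5 − 14/3·R3.
R4 ← R4 / (23/4).
R1 ← R1 − 47/20·R4.
R2 ← R2 − 57/20·R4.
R3 ← R3 + 23/4·R4.
R5 ← R5 − 23/2·R4.
Row 5 reduces to 0 = -1, a contradiction. The system is inconsistent.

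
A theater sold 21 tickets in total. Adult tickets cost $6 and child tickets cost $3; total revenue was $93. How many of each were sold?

Let a = adult tickets, c = child tickets.
  a + c = 21
  6a + 3c = 93
Row-reduce the augmented matrix:
R2 ← R2 − 6·R1.
R2 ← R2 / (-3).
R1 ← R1 − 1·R2.
Reading off the reduced rows gives a = 10, c = 11.

adult tickets: 10, child tickets: 11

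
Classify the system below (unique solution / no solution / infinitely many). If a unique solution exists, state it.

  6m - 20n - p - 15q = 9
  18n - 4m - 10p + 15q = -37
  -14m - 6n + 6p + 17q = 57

Row-reduce:
R1 ← R1 / (6).
R2 ← R2 + 4·R1.
R3 ← R3 + 14·R1.
R2 ← R2 / (14/3).
R1 ← R1 + 10/3·R2.
R3 ← R3 + 158/3·R2.
R3 ← R3 / (-817/7).
R1 ← R1 + 109/14·R3.
R2 ← R2 + 16/7·R3.
Rank is 3 with 4 unknowns, leaving q free.

infinitely many solutions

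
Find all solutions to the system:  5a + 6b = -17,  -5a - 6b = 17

Row-reduce:
R1 ← R1 / (5).
R2 ← R2 + 5·R1.
Rank is 1 with 2 unknowns, leaving b free.

infinitely many solutions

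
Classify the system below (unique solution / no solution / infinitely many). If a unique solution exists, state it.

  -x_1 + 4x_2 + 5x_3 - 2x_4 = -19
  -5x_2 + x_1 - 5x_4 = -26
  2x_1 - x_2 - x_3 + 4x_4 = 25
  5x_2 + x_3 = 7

x_1 = 4, x_2 = 2, x_3 = -3, x_4 = 4

Row-reduce the augmented matrix:
R1 ← R1 / (-1).
R2 ← R2 − 1·R1.
R3 ← R3 − 2·R1.
R2 ← R2 / (-1).
R1 ← R1 + 4·R2.
R3 ← R3 − 7·R2.
R4 ← R4 − 5·R2.
R3 ← R3 / (44).
R1 ← R1 + 25·R3.
R2 ← R2 + 5·R3.
R4 ← R4 − 26·R3.
R4 ← R4 / (-133/22).
R1 ← R1 − 95/44·R4.
R2 ← R2 − 63/44·R4.
R3 ← R3 + 49/44·R4.
Reading off the reduced rows gives x_1 = 4, x_2 = 2, x_3 = -3, x_4 = 4.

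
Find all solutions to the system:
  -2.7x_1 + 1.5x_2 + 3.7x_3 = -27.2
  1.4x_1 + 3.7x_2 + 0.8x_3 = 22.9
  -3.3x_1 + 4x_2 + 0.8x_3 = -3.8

x_1 = 6, x_2 = 5, x_3 = -5

Row-reduce the augmented matrix:
R1 ← R1 / (-27/10).
R2 ← R2 − 7/5·R1.
R3 ← R3 + 33/10·R1.
R2 ← R2 / (403/90).
R1 ← R1 + 5/9·R2.
R3 ← R3 − 13/6·R2.
R3 ← R3 / (-937/186).
R1 ← R1 + 1249/1209·R3.
R2 ← R2 − 734/1209·R3.
Reading off the reduced rows gives x_1 = 6, x_2 = 5, x_3 = -5.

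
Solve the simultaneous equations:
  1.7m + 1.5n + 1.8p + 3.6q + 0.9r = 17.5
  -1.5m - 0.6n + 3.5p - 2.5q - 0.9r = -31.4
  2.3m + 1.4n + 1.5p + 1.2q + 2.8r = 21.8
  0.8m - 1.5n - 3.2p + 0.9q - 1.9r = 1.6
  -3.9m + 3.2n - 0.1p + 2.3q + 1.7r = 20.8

Row-reduce the augmented matrix:
R1 ← R1 / (17/10).
R2 ← R2 + 3/2·R1.
R3 ← R3 − 23/10·R1.
R4 ← R4 − 4/5·R1.
R5 ← R5 + 39/10·R1.
R2 ← R2 / (123/170).
R1 ← R1 − 15/17·R2.
R3 ← R3 + 107/170·R2.
R4 ← R4 + 75/34·R2.
R5 ← R5 − 1129/170·R2.
R3 ← R3 / (2147/615).
R1 ← R1 + 211/41·R3.
R2 ← R2 − 865/123·R3.
R4 ← R4 − 4701/410·R3.
R5 ← R5 + 5249/123·R3.
R4 ← R4 / (489131/42940).
R1 ← R1 + 13959/4294·R4.
R2 ← R2 − 30675/4294·R4.
R3 ← R3 + 3791/4294·R4.
R5 ← R5 + 143103/4294·R4.
R5 ← R5 / (2180311/2445655).
R1 ← R1 − 344031/489131·R5.
R2 ← R2 − 773194/489131·R5.
R3 ← R3 + 77075/489131·R5.
R4 ← R4 + 323803/489131·R5.
Reading off the reduced rows gives m = 2, n = 4, p = -4, q = 3, r = 5.

m = 2, n = 4, p = -4, q = 3, r = 5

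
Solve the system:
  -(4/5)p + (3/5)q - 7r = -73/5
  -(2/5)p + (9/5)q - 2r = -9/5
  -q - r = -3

Row-reduce:
R1 ← R1 / (-4/5).
R2 ← R2 + 2/5·R1.
R2 ← R2 / (3/2).
R1 ← R1 + 3/4·R2.
R3 ← R3 + 1·R2.
Row 3 reduces to 0 = 2/3, a contradiction. The system is inconsistent.

no solution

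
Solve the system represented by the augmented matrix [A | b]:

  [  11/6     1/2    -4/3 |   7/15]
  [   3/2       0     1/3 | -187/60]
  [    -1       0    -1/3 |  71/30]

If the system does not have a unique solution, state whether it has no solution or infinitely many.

Row-reduce the augmented matrix:
R1 ← R1 / (11/6).
R2 ← R2 − 3/2·R1.
R3 ← R3 + 1·R1.
R2 ← R2 / (-9/22).
R1 ← R1 − 3/11·R2.
R3 ← R3 − 3/11·R2.
R3 ← R3 / (-1/9).
R1 ← R1 − 2/9·R3.
R2 ← R2 + 94/27·R3.
Reading off the reduced rows gives x_1 = -3/2, x_2 = -1/2, x_3 = -13/5.

x_1 = -3/2, x_2 = -1/2, x_3 = -13/5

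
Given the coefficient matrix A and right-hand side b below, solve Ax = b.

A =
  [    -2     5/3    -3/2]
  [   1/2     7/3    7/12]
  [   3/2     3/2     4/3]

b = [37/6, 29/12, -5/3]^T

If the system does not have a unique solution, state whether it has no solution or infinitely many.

no solution

Row-reduce:
R1 ← R1 / (-2).
R2 ← R2 − 1/2·R1.
R3 ← R3 − 3/2·R1.
R2 ← R2 / (11/4).
R1 ← R1 + 5/6·R2.
R3 ← R3 − 11/4·R2.
Row 3 reduces to 0 = -1, a contradiction. The system is inconsistent.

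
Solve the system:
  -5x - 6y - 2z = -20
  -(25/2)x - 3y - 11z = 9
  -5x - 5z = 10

no solution

Row-reduce:
R1 ← R1 / (-5).
R2 ← R2 + 25/2·R1.
R3 ← R3 + 5·R1.
R2 ← R2 / (12).
R1 ← R1 − 6/5·R2.
R3 ← R3 − 6·R2.
Row 3 reduces to 0 = 1/2, a contradiction. The system is inconsistent.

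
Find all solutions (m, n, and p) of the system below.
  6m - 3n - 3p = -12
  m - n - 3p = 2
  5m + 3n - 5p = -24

Row-reduce the augmented matrix:
R1 ← R1 / (6).
R2 ← R2 − 1·R1.
R3 ← R3 − 5·R1.
R2 ← R2 / (-1/2).
R1 ← R1 + 1/2·R2.
R3 ← R3 − 11/2·R2.
R3 ← R3 / (-30).
R1 ← R1 − 2·R3.
R2 ← R2 − 5·R3.
Reading off the reduced rows gives m = -4, n = -3, p = -1.

m = -4, n = -3, p = -1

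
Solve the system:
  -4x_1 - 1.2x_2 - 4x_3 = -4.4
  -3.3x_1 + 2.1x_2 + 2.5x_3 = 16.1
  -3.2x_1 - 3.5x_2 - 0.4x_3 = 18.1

Row-reduce the augmented matrix:
R1 ← R1 / (-4).
R2 ← R2 + 33/10·R1.
R3 ← R3 + 16/5·R1.
R2 ← R2 / (309/100).
R1 ← R1 − 3/10·R2.
R3 ← R3 + 127/50·R2.
R3 ← R3 / (11692/1545).
R1 ← R1 − 45/103·R3.
R2 ← R2 − 580/309·R3.
Reading off the reduced rows gives x_1 = -3, x_2 = -3, x_3 = 5.

x_1 = -3, x_2 = -3, x_3 = 5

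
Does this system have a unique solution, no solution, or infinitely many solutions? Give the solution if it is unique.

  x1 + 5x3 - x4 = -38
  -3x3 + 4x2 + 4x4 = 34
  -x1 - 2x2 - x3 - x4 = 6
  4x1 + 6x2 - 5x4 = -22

Row-reduce the augmented matrix:
R3 ← R3 + 1·R1.
R4 ← R4 − 4·R1.
R2 ← R2 / (4).
R3 ← R3 + 2·R2.
R4 ← R4 − 6·R2.
R3 ← R3 / (5/2).
R1 ← R1 − 5·R3.
R2 ← R2 + 3/4·R3.
R4 ← R4 + 31/2·R3.
R4 ← R4 / (-7).
R1 ← R1 + 1·R4.
R2 ← R2 − 1·R4.
Reading off the reduced rows gives x1 = -6, x2 = 2, x3 = -6, x4 = 2.

x1 = -6, x2 = 2, x3 = -6, x4 = 2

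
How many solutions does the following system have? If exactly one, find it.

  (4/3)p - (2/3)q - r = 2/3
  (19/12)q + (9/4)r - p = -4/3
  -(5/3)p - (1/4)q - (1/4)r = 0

Row-reduce:
R1 ← R1 / (4/3).
R2 ← R2 + 1·R1.
R3 ← R3 + 5/3·R1.
R2 ← R2 / (13/12).
R1 ← R1 + 1/2·R2.
R3 ← R3 + 13/12·R2.
Rank is 2 with 3 unknowns, leaving r free.

infinitely many solutions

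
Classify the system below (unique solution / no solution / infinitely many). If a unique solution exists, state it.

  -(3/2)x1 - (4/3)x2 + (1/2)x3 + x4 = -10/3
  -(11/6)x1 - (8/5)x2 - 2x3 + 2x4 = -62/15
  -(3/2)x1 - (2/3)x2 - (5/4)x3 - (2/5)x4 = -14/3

infinitely many solutions

Row-reduce:
R1 ← R1 / (-3/2).
R2 ← R2 + 11/6·R1.
R3 ← R3 + 3/2·R1.
R2 ← R2 / (4/135).
R1 ← R1 − 8/9·R2.
R3 ← R3 − 2/3·R2.
R3 ← R3 / (57).
R1 ← R1 − 78·R3.
R2 ← R2 + 705/8·R3.
Rank is 3 with 4 unknowns, leaving x4 free.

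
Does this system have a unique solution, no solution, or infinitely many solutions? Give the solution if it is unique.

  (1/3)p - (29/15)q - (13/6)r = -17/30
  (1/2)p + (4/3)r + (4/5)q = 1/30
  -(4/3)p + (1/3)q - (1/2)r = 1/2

Row-reduce:
R1 ← R1 / (1/3).
R2 ← R2 − 1/2·R1.
R3 ← R3 + 4/3·R1.
R2 ← R2 / (37/10).
R1 ← R1 + 29/5·R2.
R3 ← R3 + 37/5·R2.
Rank is 2 with 3 unknowns, leaving r free.

infinitely many solutions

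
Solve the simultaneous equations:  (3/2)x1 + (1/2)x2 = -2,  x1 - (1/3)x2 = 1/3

Row-reduce the augmented matrix:
R1 ← R1 / (3/2).
R2 ← R2 − 1·R1.
R2 ← R2 / (-2/3).
R1 ← R1 − 1/3·R2.
Reading off the reduced rows gives x1 = -1/2, x2 = -5/2.

x1 = -1/2, x2 = -5/2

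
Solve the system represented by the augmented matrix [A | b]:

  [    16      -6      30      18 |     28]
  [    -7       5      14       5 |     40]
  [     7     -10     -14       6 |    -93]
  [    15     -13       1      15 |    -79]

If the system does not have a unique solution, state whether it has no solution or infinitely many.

infinitely many solutions

Row-reduce:
R1 ← R1 / (16).
R2 ← R2 + 7·R1.
R3 ← R3 − 7·R1.
R4 ← R4 − 15·R1.
R2 ← R2 / (19/8).
R1 ← R1 + 3/8·R2.
R3 ← R3 + 59/8·R2.
R4 ← R4 + 59/8·R2.
R3 ← R3 / (1085/19).
R1 ← R1 − 117/19·R3.
R2 ← R2 − 217/19·R3.
R4 ← R4 − 1085/19·R3.
Rank is 3 with 4 unknowns, leaving x_4 free.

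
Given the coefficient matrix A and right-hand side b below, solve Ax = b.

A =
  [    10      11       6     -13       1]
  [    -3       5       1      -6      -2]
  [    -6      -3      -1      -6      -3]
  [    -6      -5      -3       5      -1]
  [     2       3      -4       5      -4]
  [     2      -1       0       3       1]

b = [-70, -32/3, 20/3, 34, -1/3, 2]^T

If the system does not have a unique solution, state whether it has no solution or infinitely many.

Row-reduce the augmented matrix:
R1 ← R1 / (10).
R2 ← R2 + 3·R1.
R3 ← R3 + 6·R1.
R4 ← R4 + 6·R1.
R5 ← R5 − 2·R1.
R6 ← R6 − 2·R1.
R2 ← R2 / (83/10).
R1 ← R1 − 11/10·R2.
R3 ← R3 − 18/5·R2.
R4 ← R4 − 8/5·R2.
R5 ← R5 − 4/5·R2.
R6 ← R6 + 16/5·R2.
R3 ← R3 / (115/83).
R1 ← R1 − 19/83·R3.
R2 ← R2 − 28/83·R3.
R4 ← R4 − 5/83·R3.
R5 ← R5 + 454/83·R3.
R6 ← R6 + 10/83·R3.
R4 ← R4 / (-11/23).
R1 ← R1 − 182/115·R4.
R2 ← R2 − 129/115·R4.
R3 ← R3 + 789/115·R4.
R5 ← R5 + 3332/115·R4.
R6 ← R6 − 22/23·R4.
R5 ← R5 / (-53/5).
R1 ← R1 − 3/5·R5.
R2 ← R2 − 1/5·R5.
R3 ← R3 + 6/5·R5.
R6 reduces to 0 = 0, so the extra equation is consistent.
Reading off the reduced rows gives x_1 = -3, x_2 = -1, x_3 = -2/3, x_4 = 2, x_5 = 1.

x_1 = -3, x_2 = -1, x_3 = -2/3, x_4 = 2, x_5 = 1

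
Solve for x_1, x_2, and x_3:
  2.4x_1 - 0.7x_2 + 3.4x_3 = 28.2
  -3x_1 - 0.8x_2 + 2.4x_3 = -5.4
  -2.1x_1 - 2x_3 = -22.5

x_1 = 5, x_2 = 6, x_3 = 6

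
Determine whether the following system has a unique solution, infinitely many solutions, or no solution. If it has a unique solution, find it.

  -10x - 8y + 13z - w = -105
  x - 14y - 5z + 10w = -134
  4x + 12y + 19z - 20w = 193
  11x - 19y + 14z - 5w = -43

Row-reduce the augmented matrix:
R1 ← R1 / (-10).
R2 ← R2 − 1·R1.
R3 ← R3 − 4·R1.
R4 ← R4 − 11·R1.
R2 ← R2 / (-74/5).
R1 ← R1 − 4/5·R2.
R3 ← R3 − 44/5·R2.
R4 ← R4 + 139/5·R2.
R3 ← R3 / (22).
R1 ← R1 + 3/2·R3.
R2 ← R2 − 1/4·R3.
R4 ← R4 − 141/4·R3.
R4 ← R4 / (-4693/3256).
R1 ← R1 + 577/1628·R4.
R2 ← R2 + 1641/3256·R4.
R3 ← R3 + 537/814·R4.
Reading off the reduced rows gives x = 5, y = 6, z = -1, w = -6.

x = 5, y = 6, z = -1, w = -6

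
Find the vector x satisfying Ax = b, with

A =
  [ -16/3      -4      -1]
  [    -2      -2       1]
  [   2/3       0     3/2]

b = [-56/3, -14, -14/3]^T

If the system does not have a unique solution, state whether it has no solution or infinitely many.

infinitely many solutions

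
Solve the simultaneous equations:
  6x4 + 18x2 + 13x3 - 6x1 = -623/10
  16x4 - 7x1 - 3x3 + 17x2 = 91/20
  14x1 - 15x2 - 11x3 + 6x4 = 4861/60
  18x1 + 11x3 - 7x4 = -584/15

Row-reduce the augmented matrix:
R1 ← R1 / (-6).
R2 ← R2 + 7·R1.
R3 ← R3 − 14·R1.
R4 ← R4 − 18·R1.
R2 ← R2 / (-4).
R1 ← R1 + 3·R2.
R3 ← R3 − 27·R2.
R4 ← R4 − 54·R2.
R3 ← R3 / (-2479/24).
R1 ← R1 − 275/24·R3.
R2 ← R2 − 109/24·R3.
R4 ← R4 + 781/4·R3.
R4 ← R4 / (-49927/2479).
R1 ← R1 − 2994/2479·R4.
R2 ← R2 − 3224/2479·R4.
R3 ← R3 + 1938/2479·R4.
Reading off the reduced rows gives x1 = 1/3, x2 = -9/4, x3 = -13/5, x4 = 7/3.

x1 = 1/3, x2 = -9/4, x3 = -13/5, x4 = 7/3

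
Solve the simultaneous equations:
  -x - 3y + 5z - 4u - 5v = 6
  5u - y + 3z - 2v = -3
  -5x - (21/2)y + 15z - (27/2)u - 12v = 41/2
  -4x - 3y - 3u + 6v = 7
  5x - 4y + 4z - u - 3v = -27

Row-reduce:
R1 ← R1 / (-1).
R3 ← R3 + 5·R1.
R4 ← R4 + 4·R1.
R5 ← R5 − 5·R1.
R2 ← R2 / (-1).
R1 ← R1 − 3·R2.
R3 ← R3 − 9/2·R2.
R4 ← R4 − 9·R2.
R5 ← R5 + 19·R2.
R3 ← R3 / (7/2).
R1 ← R1 − 4·R3.
R2 ← R2 + 3·R3.
R4 ← R4 − 7·R3.
R5 ← R5 + 28·R3.
Swap R4 and R5.
R4 ← R4 / (116).
R1 ← R1 + 99/7·R4.
R2 ← R2 − 139/7·R4.
R3 ← R3 − 58/7·R4.
Row 5 reduces to 0 = 2, a contradiction. The system is inconsistent.

no solution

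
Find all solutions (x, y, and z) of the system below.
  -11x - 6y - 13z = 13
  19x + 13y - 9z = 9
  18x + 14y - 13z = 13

x = 0, y = 0, z = -1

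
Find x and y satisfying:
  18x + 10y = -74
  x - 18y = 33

x = -3, y = -2

Row-reduce the augmented matrix:
R1 ← R1 / (18).
R2 ← R2 − 1·R1.
R2 ← R2 / (-167/9).
R1 ← R1 − 5/9·R2.
Reading off the reduced rows gives x = -3, y = -2.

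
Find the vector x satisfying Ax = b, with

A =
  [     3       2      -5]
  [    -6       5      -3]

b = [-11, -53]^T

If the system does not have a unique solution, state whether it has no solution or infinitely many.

infinitely many solutions

Row-reduce:
R1 ← R1 / (3).
R2 ← R2 + 6·R1.
R2 ← R2 / (9).
R1 ← R1 − 2/3·R2.
Rank is 2 with 3 unknowns, leaving x_3 free.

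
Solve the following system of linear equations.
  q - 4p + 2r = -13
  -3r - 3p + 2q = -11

Row-reduce:
R1 ← R1 / (-4).
R2 ← R2 + 3·R1.
R2 ← R2 / (5/4).
R1 ← R1 + 1/4·R2.
Rank is 2 with 3 unknowns, leaving r free.

infinitely many solutions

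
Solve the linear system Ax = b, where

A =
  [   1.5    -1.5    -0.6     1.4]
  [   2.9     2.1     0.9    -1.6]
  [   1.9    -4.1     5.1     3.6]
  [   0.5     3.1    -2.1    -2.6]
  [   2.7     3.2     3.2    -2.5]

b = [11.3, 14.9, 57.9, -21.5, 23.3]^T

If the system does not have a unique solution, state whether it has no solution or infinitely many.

x_1 = 6, x_2 = -3, x_3 = 6, x_4 = 1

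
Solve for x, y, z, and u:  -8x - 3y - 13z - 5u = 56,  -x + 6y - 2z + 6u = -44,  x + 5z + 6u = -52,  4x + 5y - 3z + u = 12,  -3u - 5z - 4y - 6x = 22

x = 4, y = -2, z = -4, u = -6

Row-reduce the augmented matrix:
R1 ← R1 / (-8).
R2 ← R2 + 1·R1.
R3 ← R3 − 1·R1.
R4 ← R4 − 4·R1.
R5 ← R5 + 6·R1.
R2 ← R2 / (51/8).
R1 ← R1 − 3/8·R2.
R3 ← R3 + 3/8·R2.
R4 ← R4 − 7/2·R2.
R5 ← R5 + 7/4·R2.
R3 ← R3 / (57/17).
R1 ← R1 − 28/17·R3.
R2 ← R2 + 1/17·R3.
R4 ← R4 + 158/17·R3.
R5 ← R5 − 79/17·R3.
R4 ← R4 / (206/19).
R1 ← R1 + 148/57·R4.
R2 ← R2 − 65/57·R4.
R3 ← R3 − 98/57·R4.
R5 ← R5 + 103/19·R4.
R5 reduces to 0 = 0, so the extra equation is consistent.
Reading off the reduced rows gives x = 4, y = -2, z = -4, u = -6.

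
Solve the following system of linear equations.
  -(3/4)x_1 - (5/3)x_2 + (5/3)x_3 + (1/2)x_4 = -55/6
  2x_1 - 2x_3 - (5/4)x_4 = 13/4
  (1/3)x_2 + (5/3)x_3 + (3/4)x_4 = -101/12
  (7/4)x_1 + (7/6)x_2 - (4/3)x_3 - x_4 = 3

x_1 = -4, x_2 = 2, x_3 = -5, x_4 = -1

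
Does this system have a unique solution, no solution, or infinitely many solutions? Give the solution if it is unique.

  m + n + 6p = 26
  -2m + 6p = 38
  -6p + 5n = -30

Row-reduce the augmented matrix:
R2 ← R2 + 2·R1.
R2 ← R2 / (2).
R1 ← R1 − 1·R2.
R3 ← R3 − 5·R2.
R3 ← R3 / (-51).
R1 ← R1 + 3·R3.
R2 ← R2 − 9·R3.
Reading off the reduced rows gives m = -4, n = 0, p = 5.

m = -4, n = 0, p = 5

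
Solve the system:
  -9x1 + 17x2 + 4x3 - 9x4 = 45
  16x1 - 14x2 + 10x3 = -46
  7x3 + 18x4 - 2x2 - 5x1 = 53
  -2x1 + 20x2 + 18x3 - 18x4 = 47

no solution

Row-reduce:
R1 ← R1 / (-9).
R2 ← R2 − 16·R1.
R3 ← R3 + 5·R1.
R4 ← R4 + 2·R1.
R2 ← R2 / (146/9).
R1 ← R1 + 17/9·R2.
R3 ← R3 + 103/9·R2.
R4 ← R4 − 146/9·R2.
R3 ← R3 / (1230/73).
R1 ← R1 − 113/73·R3.
R2 ← R2 − 77/73·R3.
Row 4 reduces to 0 = 3, a contradiction. The system is inconsistent.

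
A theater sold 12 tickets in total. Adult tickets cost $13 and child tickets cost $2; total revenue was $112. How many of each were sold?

Let a = adult tickets, c = child tickets.
  c + a = 12
  13a + 2c = 112
From equation 1: a = 12 − c.
Substitute into equation 2 and solve: c = 4.
Then a = 8.

adult tickets: 8, child tickets: 4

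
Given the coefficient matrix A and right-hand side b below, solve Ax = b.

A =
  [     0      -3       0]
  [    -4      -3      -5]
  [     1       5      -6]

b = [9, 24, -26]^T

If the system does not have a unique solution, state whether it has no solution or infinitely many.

Row-reduce the augmented matrix:
Swap R1 and R2.
R1 ← R1 / (-4).
R3 ← R3 − 1·R1.
R2 ← R2 / (-3).
R1 ← R1 − 3/4·R2.
R3 ← R3 − 17/4·R2.
R3 ← R3 / (-29/4).
R1 ← R1 − 5/4·R3.
Reading off the reduced rows gives x_1 = -5, x_2 = -3, x_3 = 1.

x_1 = -5, x_2 = -3, x_3 = 1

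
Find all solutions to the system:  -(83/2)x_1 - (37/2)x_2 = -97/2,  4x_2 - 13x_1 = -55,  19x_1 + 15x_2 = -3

no solution

Row-reduce:
R1 ← R1 / (-83/2).
R2 ← R2 + 13·R1.
R3 ← R3 − 19·R1.
R2 ← R2 / (813/83).
R1 ← R1 − 37/83·R2.
R3 ← R3 − 542/83·R2.
Row 3 reduces to 0 = 4/3, a contradiction. The system is inconsistent.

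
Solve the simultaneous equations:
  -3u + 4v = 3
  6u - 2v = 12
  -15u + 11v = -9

Row-reduce:
R1 ← R1 / (-3).
R2 ← R2 − 6·R1.
R3 ← R3 + 15·R1.
R2 ← R2 / (6).
R1 ← R1 + 4/3·R2.
R3 ← R3 + 9·R2.
Row 3 reduces to 0 = 3, a contradiction. The system is inconsistent.

no solution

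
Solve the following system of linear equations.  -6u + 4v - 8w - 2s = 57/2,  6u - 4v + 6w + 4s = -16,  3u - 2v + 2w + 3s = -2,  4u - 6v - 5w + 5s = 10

no solution

Row-reduce:
R1 ← R1 / (-6).
R2 ← R2 − 6·R1.
R3 ← R3 − 3·R1.
R4 ← R4 − 4·R1.
Swap R2 and R4.
R2 ← R2 / (-10/3).
R1 ← R1 + 2/3·R2.
R3 ← R3 / (-2).
R1 ← R1 − 17/5·R3.
R2 ← R2 − 31/10·R3.
R4 ← R4 + 2·R3.
Row 4 reduces to 0 = 1/4, a contradiction. The system is inconsistent.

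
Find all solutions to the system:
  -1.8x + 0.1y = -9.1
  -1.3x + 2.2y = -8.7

x = 5, y = -1

Row-reduce the augmented matrix:
R1 ← R1 / (-9/5).
R2 ← R2 + 13/10·R1.
R2 ← R2 / (383/180).
R1 ← R1 + 1/18·R2.
Reading off the reduced rows gives x = 5, y = -1.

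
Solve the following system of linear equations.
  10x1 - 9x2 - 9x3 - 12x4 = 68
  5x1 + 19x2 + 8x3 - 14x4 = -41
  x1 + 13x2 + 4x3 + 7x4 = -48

infinitely many solutions

Row-reduce:
R1 ← R1 / (10).
R2 ← R2 − 5·R1.
R3 ← R3 − 1·R1.
R2 ← R2 / (47/2).
R1 ← R1 + 9/10·R2.
R3 ← R3 − 139/10·R2.
R3 ← R3 / (-586/235).
R1 ← R1 + 99/235·R3.
R2 ← R2 − 25/47·R3.
Rank is 3 with 4 unknowns, leaving x4 free.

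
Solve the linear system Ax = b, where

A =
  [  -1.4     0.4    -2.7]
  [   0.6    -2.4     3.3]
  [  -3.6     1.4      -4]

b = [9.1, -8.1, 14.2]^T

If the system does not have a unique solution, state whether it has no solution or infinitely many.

Row-reduce the augmented matrix:
R1 ← R1 / (-7/5).
R2 ← R2 − 3/5·R1.
R3 ← R3 + 18/5·R1.
R2 ← R2 / (-78/35).
R1 ← R1 + 2/7·R2.
R3 ← R3 − 13/35·R2.
R3 ← R3 / (33/10).
R1 ← R1 − 43/26·R3.
R2 ← R2 + 25/26·R3.
Reading off the reduced rows gives x_1 = -1, x_2 = -1, x_3 = -3.

x_1 = -1, x_2 = -1, x_3 = -3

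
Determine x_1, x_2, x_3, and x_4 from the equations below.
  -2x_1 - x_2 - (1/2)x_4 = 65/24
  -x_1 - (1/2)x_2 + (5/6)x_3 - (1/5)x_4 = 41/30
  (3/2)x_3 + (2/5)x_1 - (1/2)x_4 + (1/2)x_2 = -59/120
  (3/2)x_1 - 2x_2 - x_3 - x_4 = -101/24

Row-reduce the augmented matrix:
R1 ← R1 / (-2).
R2 ← R2 + 1·R1.
R3 ← R3 − 2/5·R1.
R4 ← R4 − 3/2·R1.
Swap R2 and R3.
R2 ← R2 / (3/10).
R1 ← R1 − 1/2·R2.
R4 ← R4 + 11/4·R2.
R3 ← R3 / (5/6).
R1 ← R1 + 5/2·R3.
R2 ← R2 − 5·R3.
R4 ← R4 − 51/4·R3.
R4 ← R4 / (-191/25).
R1 ← R1 − 7/5·R4.
R2 ← R2 + 23/10·R4.
R3 ← R3 − 3/50·R4.
Reading off the reduced rows gives x_1 = -7/4, x_2 = 2/3, x_3 = 0, x_4 = 1/4.

x_1 = -7/4, x_2 = 2/3, x_3 = 0, x_4 = 1/4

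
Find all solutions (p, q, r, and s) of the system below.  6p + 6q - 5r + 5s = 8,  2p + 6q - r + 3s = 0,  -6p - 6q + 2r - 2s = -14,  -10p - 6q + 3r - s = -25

no solution

Row-reduce:
R1 ← R1 / (6).
R2 ← R2 − 2·R1.
R3 ← R3 + 6·R1.
R4 ← R4 + 10·R1.
R2 ← R2 / (4).
R1 ← R1 − 1·R2.
R4 ← R4 − 4·R2.
R3 ← R3 / (-3).
R1 ← R1 + 1·R3.
R2 ← R2 − 1/6·R3.
R4 ← R4 + 6·R3.
Row 4 reduces to 0 = 3, a contradiction. The system is inconsistent.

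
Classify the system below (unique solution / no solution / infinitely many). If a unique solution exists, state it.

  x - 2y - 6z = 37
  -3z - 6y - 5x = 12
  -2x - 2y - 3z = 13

Row-reduce the augmented matrix:
R2 ← R2 + 5·R1.
R3 ← R3 + 2·R1.
R2 ← R2 / (-16).
R1 ← R1 + 2·R2.
R3 ← R3 + 6·R2.
R3 ← R3 / (-21/8).
R1 ← R1 + 15/8·R3.
R2 ← R2 − 33/16·R3.
Reading off the reduced rows gives x = 3, y = -2, z = -5.

x = 3, y = -2, z = -5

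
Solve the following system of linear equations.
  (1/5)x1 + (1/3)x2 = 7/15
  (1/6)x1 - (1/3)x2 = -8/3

x1 = -6, x2 = 5

Row-reduce the augmented matrix:
R1 ← R1 / (1/5).
R2 ← R2 − 1/6·R1.
R2 ← R2 / (-11/18).
R1 ← R1 − 5/3·R2.
Reading off the reduced rows gives x1 = -6, x2 = 5.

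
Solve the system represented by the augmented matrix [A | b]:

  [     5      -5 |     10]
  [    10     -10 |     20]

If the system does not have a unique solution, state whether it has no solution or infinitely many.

infinitely many solutions

Row-reduce:
R1 ← R1 / (5).
R2 ← R2 − 10·R1.
Rank is 1 with 2 unknowns, leaving x_2 free.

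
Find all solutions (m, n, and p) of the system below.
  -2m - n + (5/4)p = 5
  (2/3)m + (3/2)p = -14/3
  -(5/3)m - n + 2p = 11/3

no solution

Row-reduce:
R1 ← R1 / (-2).
R2 ← R2 − 2/3·R1.
R3 ← R3 + 5/3·R1.
R2 ← R2 / (-1/3).
R1 ← R1 − 1/2·R2.
R3 ← R3 + 1/6·R2.
Row 3 reduces to 0 = 1, a contradiction. The system is inconsistent.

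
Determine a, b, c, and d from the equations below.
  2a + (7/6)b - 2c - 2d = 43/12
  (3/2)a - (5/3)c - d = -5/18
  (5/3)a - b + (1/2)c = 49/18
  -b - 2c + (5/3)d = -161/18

a = 7/3, b = 5/2, c = 8/3, d = -2/3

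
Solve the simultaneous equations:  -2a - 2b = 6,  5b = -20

a = 1, b = -4

Row-reduce the augmented matrix:
R1 ← R1 / (-2).
R2 ← R2 / (5).
R1 ← R1 − 1·R2.
Reading off the reduced rows gives a = 1, b = -4.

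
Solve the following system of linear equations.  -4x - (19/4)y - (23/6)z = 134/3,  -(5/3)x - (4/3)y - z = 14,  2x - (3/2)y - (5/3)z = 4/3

Row-reduce:
R1 ← R1 / (-4).
R2 ← R2 + 5/3·R1.
R3 ← R3 − 2·R1.
R2 ← R2 / (31/48).
R1 ← R1 − 19/16·R2.
R3 ← R3 + 31/8·R2.
Row 3 reduces to 0 = -4, a contradiction. The system is inconsistent.

no solution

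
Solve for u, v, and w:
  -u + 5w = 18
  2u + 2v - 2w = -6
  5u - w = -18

u = -3, v = 3, w = 3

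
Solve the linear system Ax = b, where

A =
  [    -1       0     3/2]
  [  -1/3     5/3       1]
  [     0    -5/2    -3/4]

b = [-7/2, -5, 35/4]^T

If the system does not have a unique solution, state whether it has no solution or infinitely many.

no solution

Row-reduce:
R1 ← R1 / (-1).
R2 ← R2 + 1/3·R1.
R2 ← R2 / (5/3).
R3 ← R3 + 5/2·R2.
Row 3 reduces to 0 = 3, a contradiction. The system is inconsistent.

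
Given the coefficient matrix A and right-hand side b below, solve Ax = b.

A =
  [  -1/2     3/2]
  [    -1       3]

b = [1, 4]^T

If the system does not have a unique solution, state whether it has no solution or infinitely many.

Row-reduce:
R1 ← R1 / (-1/2).
R2 ← R2 + 1·R1.
Row 2 reduces to 0 = 2, a contradiction. The system is inconsistent.

no solution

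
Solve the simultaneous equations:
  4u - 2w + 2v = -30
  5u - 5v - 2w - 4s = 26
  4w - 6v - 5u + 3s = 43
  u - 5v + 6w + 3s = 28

u = -3, v = -5, w = 4, s = -6

Row-reduce the augmented matrix:
R1 ← R1 / (4).
R2 ← R2 − 5·R1.
R3 ← R3 + 5·R1.
R4 ← R4 − 1·R1.
R2 ← R2 / (-15/2).
R1 ← R1 − 1/2·R2.
R3 ← R3 + 7/2·R2.
R4 ← R4 + 11/2·R2.
R3 ← R3 / (19/15).
R1 ← R1 + 7/15·R3.
R2 ← R2 + 1/15·R3.
R4 ← R4 − 92/15·R3.
R4 ← R4 / (-335/19).
R1 ← R1 − 29/19·R4.
R2 ← R2 − 15/19·R4.
R3 ← R3 − 73/19·R4.
Reading off the reduced rows gives u = -3, v = -5, w = 4, s = -6.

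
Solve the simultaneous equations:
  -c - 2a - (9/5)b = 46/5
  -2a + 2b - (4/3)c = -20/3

infinitely many solutions

Row-reduce:
R1 ← R1 / (-2).
R2 ← R2 + 2·R1.
R2 ← R2 / (19/5).
R1 ← R1 − 9/10·R2.
Rank is 2 with 3 unknowns, leaving c free.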